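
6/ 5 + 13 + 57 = 356/5 = 71.20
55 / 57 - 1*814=-46343/57 = -813.04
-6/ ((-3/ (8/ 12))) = 4/3 = 1.33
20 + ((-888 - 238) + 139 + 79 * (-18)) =-2389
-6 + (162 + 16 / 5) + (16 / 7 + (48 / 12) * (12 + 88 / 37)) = 283604/1295 = 219.00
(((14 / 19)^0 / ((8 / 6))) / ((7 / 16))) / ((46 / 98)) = 84/23 = 3.65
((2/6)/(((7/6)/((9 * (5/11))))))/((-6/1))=-0.19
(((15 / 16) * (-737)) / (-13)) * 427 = 4720485/208 = 22694.64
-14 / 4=-7/2 = -3.50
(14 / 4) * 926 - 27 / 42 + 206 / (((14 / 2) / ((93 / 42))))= 323941/98 = 3305.52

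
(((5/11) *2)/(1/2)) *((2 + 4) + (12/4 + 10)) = 380/11 = 34.55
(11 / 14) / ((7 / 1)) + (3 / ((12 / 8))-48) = -4497/98 = -45.89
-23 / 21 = -1.10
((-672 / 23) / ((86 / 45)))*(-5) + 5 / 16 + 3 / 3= 1230369/15824 = 77.75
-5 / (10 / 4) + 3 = 1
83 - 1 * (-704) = 787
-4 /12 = -1/3 = -0.33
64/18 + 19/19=41/9 = 4.56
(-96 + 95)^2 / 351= 1/351 = 0.00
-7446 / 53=-140.49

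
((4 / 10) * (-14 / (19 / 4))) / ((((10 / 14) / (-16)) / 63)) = 790272/475 = 1663.73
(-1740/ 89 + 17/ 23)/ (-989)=38507/2024483 = 0.02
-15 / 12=-5/4 = -1.25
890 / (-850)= -1.05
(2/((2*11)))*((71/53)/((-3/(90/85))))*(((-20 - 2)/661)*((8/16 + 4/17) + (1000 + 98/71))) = 14514642/10124537 = 1.43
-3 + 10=7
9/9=1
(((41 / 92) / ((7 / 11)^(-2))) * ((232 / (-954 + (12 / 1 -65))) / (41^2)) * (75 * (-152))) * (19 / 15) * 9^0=2159920/6047459 = 0.36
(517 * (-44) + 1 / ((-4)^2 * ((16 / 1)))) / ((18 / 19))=-110646253/4608 = -24011.77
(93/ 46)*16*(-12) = -8928/23 = -388.17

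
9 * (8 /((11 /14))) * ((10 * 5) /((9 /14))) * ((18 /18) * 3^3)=2116800/11 = 192436.36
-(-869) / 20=869/20 = 43.45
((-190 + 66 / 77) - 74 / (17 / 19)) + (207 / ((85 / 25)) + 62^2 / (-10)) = -354243/595 = -595.37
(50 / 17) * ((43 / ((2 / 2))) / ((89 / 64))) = 137600/1513 = 90.95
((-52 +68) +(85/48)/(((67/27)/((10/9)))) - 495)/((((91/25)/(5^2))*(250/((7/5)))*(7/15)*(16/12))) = -1647765/55744 = -29.56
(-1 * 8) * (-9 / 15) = 24/5 = 4.80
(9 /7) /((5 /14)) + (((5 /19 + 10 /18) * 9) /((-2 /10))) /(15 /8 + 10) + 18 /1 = 33388/1805 = 18.50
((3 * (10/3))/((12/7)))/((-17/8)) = -140/51 = -2.75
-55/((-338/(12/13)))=330/2197 = 0.15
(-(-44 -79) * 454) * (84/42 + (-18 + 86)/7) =4579044/7 = 654149.14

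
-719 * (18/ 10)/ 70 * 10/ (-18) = 719/70 = 10.27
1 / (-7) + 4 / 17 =11/119 = 0.09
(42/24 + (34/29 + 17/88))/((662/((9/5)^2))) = 644031/42235600 = 0.02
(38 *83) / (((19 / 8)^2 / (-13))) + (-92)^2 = 1194.95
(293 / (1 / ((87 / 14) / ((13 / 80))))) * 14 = 2039280/13 = 156867.69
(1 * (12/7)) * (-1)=-12/7 = -1.71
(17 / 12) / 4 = 17/48 = 0.35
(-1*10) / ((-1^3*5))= 2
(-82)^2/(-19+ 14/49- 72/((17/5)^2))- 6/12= -27255763/100918 = -270.08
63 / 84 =3/4 = 0.75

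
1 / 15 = 0.07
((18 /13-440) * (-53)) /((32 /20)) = 755515/52 = 14529.13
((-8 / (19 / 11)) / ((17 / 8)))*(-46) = 32384/323 = 100.26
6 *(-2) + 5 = -7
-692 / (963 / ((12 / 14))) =-1384/2247 = -0.62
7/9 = 0.78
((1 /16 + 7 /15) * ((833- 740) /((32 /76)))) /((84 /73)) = 5460619/53760 = 101.57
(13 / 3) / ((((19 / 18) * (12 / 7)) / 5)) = 455/38 = 11.97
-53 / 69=-0.77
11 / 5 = 2.20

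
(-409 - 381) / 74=-395/37 = -10.68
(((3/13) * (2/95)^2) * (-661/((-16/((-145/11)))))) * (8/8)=-57507/1032460 = -0.06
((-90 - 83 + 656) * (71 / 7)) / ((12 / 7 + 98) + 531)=34293/4415 = 7.77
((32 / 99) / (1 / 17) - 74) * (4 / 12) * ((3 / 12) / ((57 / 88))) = -13564/1539 = -8.81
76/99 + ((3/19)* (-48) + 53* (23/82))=1242355/154242 = 8.05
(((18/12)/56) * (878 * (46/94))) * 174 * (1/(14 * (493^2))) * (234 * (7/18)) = 1181349/22058792 = 0.05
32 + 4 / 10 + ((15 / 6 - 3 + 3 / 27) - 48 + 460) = 39961/90 = 444.01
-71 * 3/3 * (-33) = 2343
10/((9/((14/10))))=14/9 = 1.56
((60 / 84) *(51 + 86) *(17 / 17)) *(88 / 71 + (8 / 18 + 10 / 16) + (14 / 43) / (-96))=694293395/3077424 = 225.61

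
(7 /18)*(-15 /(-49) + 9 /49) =4/21 = 0.19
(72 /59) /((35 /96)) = 3.35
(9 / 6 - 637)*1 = -1271/2 = -635.50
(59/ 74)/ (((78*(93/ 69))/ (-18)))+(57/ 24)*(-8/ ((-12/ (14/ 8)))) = 1885459/715728 = 2.63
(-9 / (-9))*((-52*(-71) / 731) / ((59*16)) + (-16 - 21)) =-6382169/172516 = -36.99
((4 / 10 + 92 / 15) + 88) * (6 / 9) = 2836/45 = 63.02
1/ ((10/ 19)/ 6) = 57/5 = 11.40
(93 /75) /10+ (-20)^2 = 100031/250 = 400.12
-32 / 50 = -16/25 = -0.64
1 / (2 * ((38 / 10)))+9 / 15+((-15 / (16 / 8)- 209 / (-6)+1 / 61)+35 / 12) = 718533/23180 = 31.00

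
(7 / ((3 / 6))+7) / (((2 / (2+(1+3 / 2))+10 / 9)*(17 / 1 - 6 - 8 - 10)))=-27/14 = -1.93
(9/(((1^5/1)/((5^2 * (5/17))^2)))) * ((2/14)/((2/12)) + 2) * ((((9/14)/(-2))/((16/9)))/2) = -56953125/453152 = -125.68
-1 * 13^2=-169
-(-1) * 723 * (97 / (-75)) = -23377/25 = -935.08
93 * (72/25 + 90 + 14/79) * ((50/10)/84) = 1424357/2765 = 515.14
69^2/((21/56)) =12696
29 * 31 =899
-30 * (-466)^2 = -6514680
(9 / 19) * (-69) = -621/19 = -32.68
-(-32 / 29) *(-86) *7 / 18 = -9632/261 = -36.90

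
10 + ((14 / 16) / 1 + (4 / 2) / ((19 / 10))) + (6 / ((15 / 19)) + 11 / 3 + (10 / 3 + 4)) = 23201/760 = 30.53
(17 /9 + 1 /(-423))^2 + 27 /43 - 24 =-16937897/854883 = -19.81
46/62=23/31 = 0.74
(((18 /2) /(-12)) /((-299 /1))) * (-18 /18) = -3/1196 = 0.00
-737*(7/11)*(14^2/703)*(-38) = 183848/37 = 4968.86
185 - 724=-539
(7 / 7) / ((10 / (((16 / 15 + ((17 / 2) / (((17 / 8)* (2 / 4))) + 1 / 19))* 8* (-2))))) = -20792/1425 = -14.59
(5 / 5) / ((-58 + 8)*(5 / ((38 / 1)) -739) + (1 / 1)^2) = 19/701944 = 0.00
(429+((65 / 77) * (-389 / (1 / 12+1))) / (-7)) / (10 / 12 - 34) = -14.24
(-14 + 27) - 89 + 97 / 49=-3627/49 = -74.02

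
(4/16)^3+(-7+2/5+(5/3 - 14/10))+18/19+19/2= 15065/3648 = 4.13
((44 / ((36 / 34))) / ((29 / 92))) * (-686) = -23603888/261 = -90436.35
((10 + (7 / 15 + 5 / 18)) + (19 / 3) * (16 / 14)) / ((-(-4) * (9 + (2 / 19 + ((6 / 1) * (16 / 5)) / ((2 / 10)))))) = 215251/5032440 = 0.04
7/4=1.75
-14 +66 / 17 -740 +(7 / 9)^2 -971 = -2369146/1377 = -1720.51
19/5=3.80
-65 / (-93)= 65/93 = 0.70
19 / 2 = 9.50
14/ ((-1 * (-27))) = 14/27 = 0.52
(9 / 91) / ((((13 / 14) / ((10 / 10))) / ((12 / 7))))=0.18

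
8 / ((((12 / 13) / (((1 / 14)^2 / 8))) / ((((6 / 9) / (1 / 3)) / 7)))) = 13/8232 = 0.00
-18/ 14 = -9/7 = -1.29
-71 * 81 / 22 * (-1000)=2875500/11 = 261409.09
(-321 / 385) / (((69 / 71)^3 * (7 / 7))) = -38296477/42158655 = -0.91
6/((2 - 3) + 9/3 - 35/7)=-2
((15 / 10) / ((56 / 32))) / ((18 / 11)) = 11/21 = 0.52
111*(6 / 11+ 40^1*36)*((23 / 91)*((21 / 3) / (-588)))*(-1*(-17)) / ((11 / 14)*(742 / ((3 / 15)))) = -114622041/40850810 = -2.81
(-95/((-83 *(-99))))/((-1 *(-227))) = -95/1865259 = 0.00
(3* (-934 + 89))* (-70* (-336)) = -59623200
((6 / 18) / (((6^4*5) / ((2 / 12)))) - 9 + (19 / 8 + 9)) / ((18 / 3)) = 277021/699840 = 0.40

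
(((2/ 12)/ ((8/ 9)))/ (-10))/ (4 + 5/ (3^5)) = -729/156320 = 0.00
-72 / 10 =-36/5 = -7.20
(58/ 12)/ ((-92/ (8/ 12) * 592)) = -29/490176 = 0.00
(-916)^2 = 839056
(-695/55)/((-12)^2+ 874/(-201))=-27939/308770 = -0.09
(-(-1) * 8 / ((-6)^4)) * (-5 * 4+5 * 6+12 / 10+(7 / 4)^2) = 1141/12960 = 0.09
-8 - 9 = -17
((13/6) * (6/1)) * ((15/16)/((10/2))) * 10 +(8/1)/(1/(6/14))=1557/56 = 27.80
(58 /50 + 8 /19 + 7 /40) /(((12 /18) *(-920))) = -20019/6992000 = 0.00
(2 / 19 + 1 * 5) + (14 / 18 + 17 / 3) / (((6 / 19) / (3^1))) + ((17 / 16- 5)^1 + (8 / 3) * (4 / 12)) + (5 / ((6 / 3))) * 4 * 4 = 103.28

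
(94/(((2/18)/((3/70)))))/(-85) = -1269/2975 = -0.43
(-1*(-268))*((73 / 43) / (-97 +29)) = -4891/731 = -6.69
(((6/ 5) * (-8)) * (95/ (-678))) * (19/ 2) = 1444/113 = 12.78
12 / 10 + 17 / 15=7/3 = 2.33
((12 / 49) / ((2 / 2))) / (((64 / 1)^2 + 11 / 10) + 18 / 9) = 120/2008559 = 0.00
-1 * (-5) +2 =7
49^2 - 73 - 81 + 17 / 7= 15746/7 = 2249.43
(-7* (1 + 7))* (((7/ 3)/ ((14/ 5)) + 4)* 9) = -2436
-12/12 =-1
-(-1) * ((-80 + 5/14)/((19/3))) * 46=-76935/133 = -578.46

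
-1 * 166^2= -27556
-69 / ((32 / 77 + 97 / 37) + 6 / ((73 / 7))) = -14350413/751327 = -19.10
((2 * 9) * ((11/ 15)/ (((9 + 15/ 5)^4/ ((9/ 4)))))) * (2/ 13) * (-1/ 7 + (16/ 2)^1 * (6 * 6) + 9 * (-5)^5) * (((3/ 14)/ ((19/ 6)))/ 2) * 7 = -321519/221312 = -1.45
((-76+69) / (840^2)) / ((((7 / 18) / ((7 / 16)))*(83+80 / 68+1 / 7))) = -17/128435200 = 0.00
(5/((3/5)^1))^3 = 15625/27 = 578.70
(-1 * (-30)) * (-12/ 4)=-90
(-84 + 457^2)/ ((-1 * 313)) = -208765/313 = -666.98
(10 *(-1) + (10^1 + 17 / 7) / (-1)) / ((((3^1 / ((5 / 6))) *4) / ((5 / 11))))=-3925/5544 = -0.71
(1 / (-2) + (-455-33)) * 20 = -9770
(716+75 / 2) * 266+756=201187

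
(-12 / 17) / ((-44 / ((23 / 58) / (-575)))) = -3/271150 = 0.00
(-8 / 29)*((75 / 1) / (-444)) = 50/1073 = 0.05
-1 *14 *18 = -252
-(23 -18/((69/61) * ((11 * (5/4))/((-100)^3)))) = -292805819/253 = -1157335.25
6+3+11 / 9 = 92/9 = 10.22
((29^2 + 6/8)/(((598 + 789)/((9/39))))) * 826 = 115.68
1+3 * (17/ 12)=5.25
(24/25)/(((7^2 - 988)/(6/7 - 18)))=192/10955 = 0.02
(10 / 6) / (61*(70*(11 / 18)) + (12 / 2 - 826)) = 3/3221 = 0.00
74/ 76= 37/38 = 0.97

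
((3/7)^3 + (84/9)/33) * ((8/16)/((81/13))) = 159601/5501034 = 0.03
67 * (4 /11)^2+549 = 557.86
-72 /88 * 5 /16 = -45/176 = -0.26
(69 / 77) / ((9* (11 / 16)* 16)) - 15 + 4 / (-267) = -1131192/75383 = -15.01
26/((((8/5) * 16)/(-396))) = -6435/16 = -402.19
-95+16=-79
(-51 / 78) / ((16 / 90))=-765/208 = -3.68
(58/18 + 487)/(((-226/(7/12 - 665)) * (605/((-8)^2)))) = 281415008/1845855 = 152.46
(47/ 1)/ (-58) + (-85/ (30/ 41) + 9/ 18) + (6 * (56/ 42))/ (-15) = -33933/290 = -117.01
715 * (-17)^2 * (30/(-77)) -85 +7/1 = -564096/7 = -80585.14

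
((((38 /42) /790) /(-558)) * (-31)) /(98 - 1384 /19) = 361/142740360 = 0.00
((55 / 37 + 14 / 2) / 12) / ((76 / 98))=7693/8436 = 0.91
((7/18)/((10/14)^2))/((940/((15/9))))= 343/253800 = 0.00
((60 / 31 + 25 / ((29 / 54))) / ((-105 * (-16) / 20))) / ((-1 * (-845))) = 1453/2127034 = 0.00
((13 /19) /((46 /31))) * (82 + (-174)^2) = 6117137/437 = 13998.03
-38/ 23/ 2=-19/23 = -0.83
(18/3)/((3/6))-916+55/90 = -16261/18 = -903.39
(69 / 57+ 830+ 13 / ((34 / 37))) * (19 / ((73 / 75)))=40957575/2482 = 16501.84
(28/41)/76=7/779 = 0.01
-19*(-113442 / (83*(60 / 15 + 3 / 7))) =15087786/2573 = 5863.89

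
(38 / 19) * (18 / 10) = 18/5 = 3.60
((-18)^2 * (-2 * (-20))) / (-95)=-2592/19 = -136.42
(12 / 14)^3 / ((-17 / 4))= -0.15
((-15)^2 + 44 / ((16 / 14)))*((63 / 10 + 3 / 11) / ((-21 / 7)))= -127007/220 = -577.30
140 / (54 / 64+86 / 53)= 56.76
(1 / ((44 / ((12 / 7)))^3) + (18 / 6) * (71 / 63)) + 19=30653011/1369599 = 22.38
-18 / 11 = -1.64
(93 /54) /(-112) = -31/2016 = -0.02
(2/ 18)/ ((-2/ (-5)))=5/18 = 0.28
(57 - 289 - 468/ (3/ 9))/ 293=-1636/293 = -5.58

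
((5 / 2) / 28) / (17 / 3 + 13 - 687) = -3/22456 = 0.00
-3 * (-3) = 9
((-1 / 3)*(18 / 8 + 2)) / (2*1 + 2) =-17/48 = -0.35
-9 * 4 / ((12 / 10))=-30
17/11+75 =842/11 = 76.55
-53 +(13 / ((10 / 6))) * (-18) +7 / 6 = -5767/30 = -192.23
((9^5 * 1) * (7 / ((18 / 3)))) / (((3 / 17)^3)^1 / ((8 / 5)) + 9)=7651.58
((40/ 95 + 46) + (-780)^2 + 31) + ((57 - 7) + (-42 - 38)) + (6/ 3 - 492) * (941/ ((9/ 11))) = 7676699/171 = 44892.98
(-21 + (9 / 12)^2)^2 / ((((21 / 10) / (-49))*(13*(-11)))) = 1247505/18304 = 68.15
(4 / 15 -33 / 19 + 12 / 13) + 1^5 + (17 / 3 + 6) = 44903/3705 = 12.12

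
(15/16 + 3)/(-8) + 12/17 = 465/2176 = 0.21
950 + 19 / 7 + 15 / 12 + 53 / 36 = 120385/126 = 955.44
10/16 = 5/8 = 0.62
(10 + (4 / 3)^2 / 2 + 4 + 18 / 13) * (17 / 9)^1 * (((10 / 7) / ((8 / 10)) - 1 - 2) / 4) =-9826/1053 = -9.33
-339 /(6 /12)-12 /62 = -678.19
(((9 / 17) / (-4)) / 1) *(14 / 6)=-21/68 = -0.31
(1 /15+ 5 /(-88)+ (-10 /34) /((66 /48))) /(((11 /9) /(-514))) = 3530409/41140 = 85.81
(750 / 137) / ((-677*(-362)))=375/16787569 = 0.00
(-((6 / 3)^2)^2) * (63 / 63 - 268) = 4272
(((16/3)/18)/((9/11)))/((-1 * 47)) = -88/11421 = -0.01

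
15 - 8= 7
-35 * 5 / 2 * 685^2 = -82114375/2 = -41057187.50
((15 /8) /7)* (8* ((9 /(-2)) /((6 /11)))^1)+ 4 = -383/28 = -13.68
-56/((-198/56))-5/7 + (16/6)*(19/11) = 1243/63 = 19.73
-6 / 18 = -1/3 = -0.33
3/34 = 0.09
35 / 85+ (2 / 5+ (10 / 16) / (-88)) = 48151/59840 = 0.80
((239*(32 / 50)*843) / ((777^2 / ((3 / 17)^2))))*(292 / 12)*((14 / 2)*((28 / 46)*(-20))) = -627533696/45498715 = -13.79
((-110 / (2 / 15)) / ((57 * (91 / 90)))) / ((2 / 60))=-742500/1729 = -429.44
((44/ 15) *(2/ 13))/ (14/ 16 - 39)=-704/59475 = -0.01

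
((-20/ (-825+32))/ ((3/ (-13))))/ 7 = -20/1281 = -0.02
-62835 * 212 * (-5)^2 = -333025500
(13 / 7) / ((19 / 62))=806/133 = 6.06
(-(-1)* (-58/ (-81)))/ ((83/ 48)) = 928/2241 = 0.41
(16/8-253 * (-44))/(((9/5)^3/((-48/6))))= -11134000/729 = -15272.98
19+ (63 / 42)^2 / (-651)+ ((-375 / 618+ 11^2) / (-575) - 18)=0.79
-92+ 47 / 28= -2529/28 = -90.32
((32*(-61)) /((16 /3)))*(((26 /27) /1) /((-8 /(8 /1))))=3172/9 = 352.44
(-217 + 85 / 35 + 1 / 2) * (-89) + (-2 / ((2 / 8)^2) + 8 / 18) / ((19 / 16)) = 45547727/2394 = 19025.78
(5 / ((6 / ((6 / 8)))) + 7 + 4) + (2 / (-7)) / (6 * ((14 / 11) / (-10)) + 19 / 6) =510963/44408 = 11.51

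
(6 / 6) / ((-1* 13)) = -1/13 = -0.08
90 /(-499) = -90/499 = -0.18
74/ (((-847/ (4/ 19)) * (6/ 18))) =-888/16093 = -0.06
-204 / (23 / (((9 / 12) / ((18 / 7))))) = -119/46 = -2.59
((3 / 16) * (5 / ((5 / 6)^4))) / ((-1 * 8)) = -243/1000 = -0.24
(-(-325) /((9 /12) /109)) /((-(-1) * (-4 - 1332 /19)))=-673075/1056 = -637.38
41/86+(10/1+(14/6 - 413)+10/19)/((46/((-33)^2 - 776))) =-306919121/112746 = -2722.22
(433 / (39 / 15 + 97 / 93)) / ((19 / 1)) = 201345/32186 = 6.26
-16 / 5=-3.20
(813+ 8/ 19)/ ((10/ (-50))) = -77275/19 = -4067.11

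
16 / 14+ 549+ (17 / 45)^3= 350956766/637875 = 550.20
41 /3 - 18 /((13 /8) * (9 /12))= -43/39 = -1.10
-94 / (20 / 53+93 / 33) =-54802/1863 = -29.42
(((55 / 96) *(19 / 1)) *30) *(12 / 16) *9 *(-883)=-124569225/64 = -1946394.14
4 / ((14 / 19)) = 38/7 = 5.43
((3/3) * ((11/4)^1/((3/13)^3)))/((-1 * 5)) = -24167/540 = -44.75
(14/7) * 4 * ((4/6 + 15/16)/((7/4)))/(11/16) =32/3 = 10.67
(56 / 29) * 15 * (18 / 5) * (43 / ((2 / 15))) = 975240/29 = 33628.97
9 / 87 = 3/29 = 0.10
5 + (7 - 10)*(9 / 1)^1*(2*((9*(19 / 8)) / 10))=-4417/40 = -110.42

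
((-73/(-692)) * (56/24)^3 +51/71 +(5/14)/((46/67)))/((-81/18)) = -0.57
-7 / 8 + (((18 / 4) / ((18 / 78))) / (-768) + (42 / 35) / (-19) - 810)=-39445267/48640 = -810.96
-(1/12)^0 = -1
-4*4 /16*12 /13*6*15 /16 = -135/26 = -5.19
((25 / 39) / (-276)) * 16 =-100/2691 = -0.04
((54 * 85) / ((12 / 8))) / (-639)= -340/71 = -4.79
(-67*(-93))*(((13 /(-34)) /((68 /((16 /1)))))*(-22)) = 3564132/289 = 12332.64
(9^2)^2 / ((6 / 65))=71077.50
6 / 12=0.50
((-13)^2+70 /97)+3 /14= 230773/1358 = 169.94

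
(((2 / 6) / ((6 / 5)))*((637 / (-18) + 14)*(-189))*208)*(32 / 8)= 2802800/3 = 934266.67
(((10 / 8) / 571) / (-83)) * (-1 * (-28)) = -35/47393 = 0.00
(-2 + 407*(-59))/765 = -1601/51 = -31.39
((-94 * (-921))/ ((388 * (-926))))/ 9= -14429/538932 = -0.03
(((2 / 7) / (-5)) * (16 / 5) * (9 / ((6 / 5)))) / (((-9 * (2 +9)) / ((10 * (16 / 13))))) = 512/3003 = 0.17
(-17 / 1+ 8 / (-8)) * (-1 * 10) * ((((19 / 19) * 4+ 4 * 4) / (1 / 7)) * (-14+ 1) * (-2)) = 655200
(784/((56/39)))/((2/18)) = 4914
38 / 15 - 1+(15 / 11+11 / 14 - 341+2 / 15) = -155779/462 = -337.18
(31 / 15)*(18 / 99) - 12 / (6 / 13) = -4228/165 = -25.62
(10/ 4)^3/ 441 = 125/3528 = 0.04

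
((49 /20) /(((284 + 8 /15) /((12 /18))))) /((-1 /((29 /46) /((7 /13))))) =-2639/392656 = -0.01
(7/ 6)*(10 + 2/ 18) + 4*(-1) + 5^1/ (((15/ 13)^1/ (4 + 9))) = 3463/54 = 64.13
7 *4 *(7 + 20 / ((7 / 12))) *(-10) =-11560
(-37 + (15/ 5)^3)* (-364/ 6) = 1820/3 = 606.67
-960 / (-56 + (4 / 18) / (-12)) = 10368/605 = 17.14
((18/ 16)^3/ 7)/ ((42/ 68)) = 4131/12544 = 0.33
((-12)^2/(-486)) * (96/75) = -256/675 = -0.38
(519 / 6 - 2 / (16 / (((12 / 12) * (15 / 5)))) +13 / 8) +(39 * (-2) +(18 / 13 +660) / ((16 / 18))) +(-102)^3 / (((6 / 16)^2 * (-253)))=201164115/6578 = 30581.35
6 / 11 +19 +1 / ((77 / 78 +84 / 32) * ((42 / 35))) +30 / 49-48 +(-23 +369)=318.39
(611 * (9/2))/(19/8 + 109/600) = 63450/59 = 1075.42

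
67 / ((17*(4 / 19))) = 1273/68 = 18.72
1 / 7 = 0.14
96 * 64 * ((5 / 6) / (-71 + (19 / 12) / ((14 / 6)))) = -143360/1969 = -72.81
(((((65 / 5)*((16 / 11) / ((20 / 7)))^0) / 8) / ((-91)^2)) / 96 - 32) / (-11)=15654911/5381376 = 2.91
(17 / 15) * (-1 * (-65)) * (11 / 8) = 2431/24 = 101.29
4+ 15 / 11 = 5.36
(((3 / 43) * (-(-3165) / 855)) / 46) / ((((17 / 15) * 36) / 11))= 11605/7666728 = 0.00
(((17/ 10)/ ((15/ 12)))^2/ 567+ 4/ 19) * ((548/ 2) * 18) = 788826272/748125 = 1054.40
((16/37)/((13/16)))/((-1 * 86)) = -128/20683 = -0.01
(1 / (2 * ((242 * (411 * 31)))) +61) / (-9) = -376165285/55499796 = -6.78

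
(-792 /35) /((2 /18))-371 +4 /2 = -572.66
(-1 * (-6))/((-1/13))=-78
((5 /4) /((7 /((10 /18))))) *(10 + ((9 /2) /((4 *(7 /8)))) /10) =3545/3528 = 1.00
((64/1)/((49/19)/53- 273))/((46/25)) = -402800/3160913 = -0.13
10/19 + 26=504/19 = 26.53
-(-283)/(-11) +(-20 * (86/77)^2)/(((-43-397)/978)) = 29.73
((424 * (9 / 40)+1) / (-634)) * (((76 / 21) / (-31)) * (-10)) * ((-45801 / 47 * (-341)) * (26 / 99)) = -692418064/44697 = -15491.38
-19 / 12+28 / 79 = -1165/948 = -1.23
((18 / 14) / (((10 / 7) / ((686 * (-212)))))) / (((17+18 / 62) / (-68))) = 172445994/335 = 514764.16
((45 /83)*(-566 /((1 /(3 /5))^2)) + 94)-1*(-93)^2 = -3596171/415 = -8665.47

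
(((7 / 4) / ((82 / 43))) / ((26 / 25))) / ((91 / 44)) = 11825/27716 = 0.43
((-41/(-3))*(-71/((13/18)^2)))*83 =-26094204/169 = -154403.57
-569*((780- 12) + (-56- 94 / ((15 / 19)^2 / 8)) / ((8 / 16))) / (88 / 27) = 306751.00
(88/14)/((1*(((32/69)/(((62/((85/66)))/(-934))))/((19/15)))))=-4917561/5557300 = -0.88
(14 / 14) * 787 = 787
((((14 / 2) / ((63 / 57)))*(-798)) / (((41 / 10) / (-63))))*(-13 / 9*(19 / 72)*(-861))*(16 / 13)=94105480/3 = 31368493.33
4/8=1/2 = 0.50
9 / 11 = 0.82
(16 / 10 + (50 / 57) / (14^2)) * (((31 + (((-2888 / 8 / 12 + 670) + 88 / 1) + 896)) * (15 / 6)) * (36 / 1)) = 127134481/532 = 238974.59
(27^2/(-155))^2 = 531441/24025 = 22.12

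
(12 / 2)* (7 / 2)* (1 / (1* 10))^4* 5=0.01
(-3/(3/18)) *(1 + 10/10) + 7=-29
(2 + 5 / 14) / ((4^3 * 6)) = 11/1792 = 0.01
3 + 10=13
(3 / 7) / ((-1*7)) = -3/49 = -0.06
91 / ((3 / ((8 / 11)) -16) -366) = -728/3023 = -0.24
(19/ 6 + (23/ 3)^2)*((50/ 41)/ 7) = 27875/2583 = 10.79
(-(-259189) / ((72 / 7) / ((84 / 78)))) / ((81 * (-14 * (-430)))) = 1814323/32600880 = 0.06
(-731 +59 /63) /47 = -45994/2961 = -15.53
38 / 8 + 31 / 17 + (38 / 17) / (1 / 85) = 13367/68 = 196.57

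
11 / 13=0.85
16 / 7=2.29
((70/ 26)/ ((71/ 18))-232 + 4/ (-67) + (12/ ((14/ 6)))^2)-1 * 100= -923996070/3030209 = -304.93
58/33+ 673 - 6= 22069/33 = 668.76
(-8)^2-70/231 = 2102/33 = 63.70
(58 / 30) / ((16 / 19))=551/240 = 2.30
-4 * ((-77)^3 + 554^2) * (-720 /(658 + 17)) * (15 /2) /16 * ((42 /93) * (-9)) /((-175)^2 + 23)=3141957/79174 = 39.68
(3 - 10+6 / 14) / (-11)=46/77 = 0.60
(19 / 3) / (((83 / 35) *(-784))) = -95/27888 = 0.00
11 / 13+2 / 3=59/39 = 1.51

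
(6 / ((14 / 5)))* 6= 90/7 = 12.86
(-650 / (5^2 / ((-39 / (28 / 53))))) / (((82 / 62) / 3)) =2499003/574 = 4353.66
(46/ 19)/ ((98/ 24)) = 552/931 = 0.59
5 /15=1/3 = 0.33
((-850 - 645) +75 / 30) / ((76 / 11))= -32835/152 = -216.02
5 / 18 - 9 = -157/18 = -8.72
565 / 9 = 62.78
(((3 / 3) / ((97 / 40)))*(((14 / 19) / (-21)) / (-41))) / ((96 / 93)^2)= 4805/14508096 = 0.00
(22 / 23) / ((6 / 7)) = 77/69 = 1.12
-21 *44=-924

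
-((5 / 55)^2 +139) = -16820/121 = -139.01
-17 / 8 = -2.12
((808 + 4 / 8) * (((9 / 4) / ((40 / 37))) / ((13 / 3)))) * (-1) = -1615383/4160 = -388.31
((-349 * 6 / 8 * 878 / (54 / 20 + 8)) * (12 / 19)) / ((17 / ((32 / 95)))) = -176499072/656659 = -268.78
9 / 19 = 0.47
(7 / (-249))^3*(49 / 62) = -16807/957171438 = 0.00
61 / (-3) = -61/3 = -20.33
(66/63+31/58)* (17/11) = 32759/13398 = 2.45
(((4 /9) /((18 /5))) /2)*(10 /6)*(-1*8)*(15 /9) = -1000/729 = -1.37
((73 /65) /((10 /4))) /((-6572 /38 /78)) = -8322/41075 = -0.20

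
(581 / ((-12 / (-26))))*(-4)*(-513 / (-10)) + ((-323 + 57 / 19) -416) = -1295243/5 = -259048.60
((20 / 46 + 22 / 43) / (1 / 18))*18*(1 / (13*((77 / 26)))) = 606528/76153 = 7.96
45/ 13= 3.46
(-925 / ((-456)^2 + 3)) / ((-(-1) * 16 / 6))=-925/554504 = 0.00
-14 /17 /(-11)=14/187 = 0.07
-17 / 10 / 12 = -17/120 = -0.14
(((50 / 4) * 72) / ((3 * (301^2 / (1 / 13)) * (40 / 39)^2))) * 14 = 351/103544 = 0.00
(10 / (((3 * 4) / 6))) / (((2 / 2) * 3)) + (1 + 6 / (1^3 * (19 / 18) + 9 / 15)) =2812/447 = 6.29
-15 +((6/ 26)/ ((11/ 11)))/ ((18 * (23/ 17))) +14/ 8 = -47507/3588 = -13.24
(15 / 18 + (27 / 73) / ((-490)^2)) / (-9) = -43818331/473237100 = -0.09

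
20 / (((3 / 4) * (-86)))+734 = 94646/129 = 733.69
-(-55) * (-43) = -2365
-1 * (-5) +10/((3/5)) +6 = 27.67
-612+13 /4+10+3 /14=-16759/28 = -598.54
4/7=0.57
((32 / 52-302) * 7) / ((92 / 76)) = -521094/299 = -1742.79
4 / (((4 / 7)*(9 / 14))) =98/9 = 10.89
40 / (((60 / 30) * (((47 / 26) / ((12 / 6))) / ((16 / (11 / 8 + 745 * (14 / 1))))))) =133120/3922197 = 0.03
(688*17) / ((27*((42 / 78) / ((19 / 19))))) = 152048/189 = 804.49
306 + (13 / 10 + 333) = 6403/10 = 640.30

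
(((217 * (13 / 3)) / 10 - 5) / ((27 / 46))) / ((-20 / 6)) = -61433/1350 = -45.51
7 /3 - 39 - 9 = -137/3 = -45.67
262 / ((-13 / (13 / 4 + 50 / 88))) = -11004/143 = -76.95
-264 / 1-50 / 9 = -269.56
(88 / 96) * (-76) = -69.67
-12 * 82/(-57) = 328/19 = 17.26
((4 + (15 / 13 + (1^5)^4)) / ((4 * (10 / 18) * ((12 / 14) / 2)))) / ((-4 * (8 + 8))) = -21/208 = -0.10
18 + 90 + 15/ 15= 109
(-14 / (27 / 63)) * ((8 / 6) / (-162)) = 196/729 = 0.27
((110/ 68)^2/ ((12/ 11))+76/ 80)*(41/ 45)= 9522947/3121200 = 3.05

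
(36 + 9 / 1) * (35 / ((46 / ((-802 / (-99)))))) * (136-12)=8701700/253 = 34394.07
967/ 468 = 2.07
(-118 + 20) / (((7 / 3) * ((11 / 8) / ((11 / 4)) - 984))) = 12/281 = 0.04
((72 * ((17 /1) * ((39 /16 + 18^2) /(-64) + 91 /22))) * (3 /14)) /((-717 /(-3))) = -1.06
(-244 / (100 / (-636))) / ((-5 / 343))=-13307028/125 = -106456.22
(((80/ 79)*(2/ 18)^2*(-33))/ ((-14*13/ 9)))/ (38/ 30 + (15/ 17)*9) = 9350/4219943 = 0.00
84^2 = 7056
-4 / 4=-1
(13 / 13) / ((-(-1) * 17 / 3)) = 3/17 = 0.18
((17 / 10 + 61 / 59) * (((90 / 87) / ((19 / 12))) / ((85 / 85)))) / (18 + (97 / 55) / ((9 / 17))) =28743660/343262531 = 0.08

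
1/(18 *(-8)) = -1/144 = -0.01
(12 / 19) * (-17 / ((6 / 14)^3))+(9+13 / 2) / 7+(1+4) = -309265/2394 = -129.18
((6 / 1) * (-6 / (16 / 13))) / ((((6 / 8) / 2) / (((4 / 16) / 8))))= -39/16 = -2.44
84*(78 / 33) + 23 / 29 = 199.34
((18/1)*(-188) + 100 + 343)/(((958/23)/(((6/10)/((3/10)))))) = -67643/479 = -141.22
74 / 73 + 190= 13944/73 = 191.01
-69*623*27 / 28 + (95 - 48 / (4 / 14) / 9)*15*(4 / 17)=-2800399/68 = -41182.34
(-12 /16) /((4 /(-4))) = 3/4 = 0.75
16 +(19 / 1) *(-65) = -1219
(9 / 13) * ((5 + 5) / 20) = 9/26 = 0.35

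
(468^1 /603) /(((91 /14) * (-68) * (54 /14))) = -14/30753 = 0.00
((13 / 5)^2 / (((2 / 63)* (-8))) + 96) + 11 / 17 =476201/6800 = 70.03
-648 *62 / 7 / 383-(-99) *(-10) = -2694366/2681 = -1004.99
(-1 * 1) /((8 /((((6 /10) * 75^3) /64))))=-253125/512 = -494.38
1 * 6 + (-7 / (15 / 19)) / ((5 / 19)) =-2077/75 = -27.69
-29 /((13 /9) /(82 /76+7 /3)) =-33843/494 = -68.51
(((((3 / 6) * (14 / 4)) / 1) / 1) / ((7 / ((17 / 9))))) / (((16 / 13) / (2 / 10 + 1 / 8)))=2873/23040 = 0.12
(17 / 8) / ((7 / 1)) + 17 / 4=255/56 = 4.55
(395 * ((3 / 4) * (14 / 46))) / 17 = 8295/1564 = 5.30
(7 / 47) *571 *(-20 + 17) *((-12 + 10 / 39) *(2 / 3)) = 3661252/1833 = 1997.41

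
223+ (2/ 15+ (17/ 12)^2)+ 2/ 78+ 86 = 2912513/9360 = 311.17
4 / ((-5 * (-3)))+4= 64/15 = 4.27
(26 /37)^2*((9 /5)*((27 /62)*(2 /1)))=164268/212195 = 0.77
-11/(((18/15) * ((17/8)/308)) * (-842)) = 33880/21471 = 1.58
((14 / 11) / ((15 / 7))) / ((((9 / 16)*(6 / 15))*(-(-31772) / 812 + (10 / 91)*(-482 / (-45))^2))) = 0.05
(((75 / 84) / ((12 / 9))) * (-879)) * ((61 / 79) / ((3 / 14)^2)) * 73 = -228327575/316 = -722555.62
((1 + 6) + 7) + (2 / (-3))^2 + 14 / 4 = 323/18 = 17.94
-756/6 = -126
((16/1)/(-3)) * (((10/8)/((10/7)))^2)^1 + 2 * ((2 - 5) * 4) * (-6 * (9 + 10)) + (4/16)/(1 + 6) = 57371/21 = 2731.95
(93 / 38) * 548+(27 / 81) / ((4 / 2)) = 152911/114 = 1341.32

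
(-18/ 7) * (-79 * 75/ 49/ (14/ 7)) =53325/343 = 155.47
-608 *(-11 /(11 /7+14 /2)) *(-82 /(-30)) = 479864/225 = 2132.73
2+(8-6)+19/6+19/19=49/6 = 8.17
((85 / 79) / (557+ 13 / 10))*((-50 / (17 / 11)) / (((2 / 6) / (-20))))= 550000/147019 = 3.74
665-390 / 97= 64115/97 = 660.98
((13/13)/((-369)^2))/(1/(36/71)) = 4/1074159 = 0.00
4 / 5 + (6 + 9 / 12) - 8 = -9/20 = -0.45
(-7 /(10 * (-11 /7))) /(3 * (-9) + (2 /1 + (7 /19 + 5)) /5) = -931/53350 = -0.02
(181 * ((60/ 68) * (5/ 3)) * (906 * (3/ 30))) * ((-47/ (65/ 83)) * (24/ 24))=-319854693/221 = -1447306.30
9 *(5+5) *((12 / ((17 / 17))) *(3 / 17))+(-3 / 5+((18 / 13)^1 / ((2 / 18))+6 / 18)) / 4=1283813/6630 = 193.64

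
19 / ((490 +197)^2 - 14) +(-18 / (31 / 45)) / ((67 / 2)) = -764527637/980250535 = -0.78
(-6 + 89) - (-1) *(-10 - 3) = 70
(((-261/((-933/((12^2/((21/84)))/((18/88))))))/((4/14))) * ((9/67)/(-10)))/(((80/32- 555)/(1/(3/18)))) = 46303488/115124425 = 0.40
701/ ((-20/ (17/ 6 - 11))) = 34349/120 = 286.24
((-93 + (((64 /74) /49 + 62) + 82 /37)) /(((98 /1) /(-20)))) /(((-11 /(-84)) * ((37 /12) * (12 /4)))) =4.85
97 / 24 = 4.04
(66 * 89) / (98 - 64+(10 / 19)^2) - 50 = 750907/6187 = 121.37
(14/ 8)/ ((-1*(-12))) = 7/48 = 0.15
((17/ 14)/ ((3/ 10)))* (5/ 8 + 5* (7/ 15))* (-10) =-30175/252 = -119.74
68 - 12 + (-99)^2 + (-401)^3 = -64471344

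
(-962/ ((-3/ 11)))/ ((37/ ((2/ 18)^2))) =286/243 = 1.18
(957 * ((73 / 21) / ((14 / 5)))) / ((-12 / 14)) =-116435/84 = -1386.13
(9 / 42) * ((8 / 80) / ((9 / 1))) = 1/420 = 0.00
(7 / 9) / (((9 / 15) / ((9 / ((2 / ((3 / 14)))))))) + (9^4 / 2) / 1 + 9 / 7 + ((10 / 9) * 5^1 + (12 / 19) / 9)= 15746111/4788 = 3288.66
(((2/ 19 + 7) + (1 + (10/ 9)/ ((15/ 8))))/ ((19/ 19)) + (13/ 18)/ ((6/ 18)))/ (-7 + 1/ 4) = -22294/13851 = -1.61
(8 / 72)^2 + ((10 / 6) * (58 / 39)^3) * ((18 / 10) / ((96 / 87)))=6374317/711828 = 8.95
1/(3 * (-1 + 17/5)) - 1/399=653/4788 = 0.14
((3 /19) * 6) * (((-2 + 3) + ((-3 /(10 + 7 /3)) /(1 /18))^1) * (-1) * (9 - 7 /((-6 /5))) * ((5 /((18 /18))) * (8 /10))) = 133500/703 = 189.90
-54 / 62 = -27/31 = -0.87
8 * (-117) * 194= -181584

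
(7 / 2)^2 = 12.25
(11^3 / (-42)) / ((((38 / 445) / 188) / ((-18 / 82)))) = 83513595/5453 = 15315.17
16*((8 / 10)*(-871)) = -55744/5 = -11148.80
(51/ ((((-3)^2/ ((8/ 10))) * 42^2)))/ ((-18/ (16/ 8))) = -17/59535 = 0.00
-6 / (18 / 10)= -10/3 = -3.33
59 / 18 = 3.28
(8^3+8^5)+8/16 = 66561/2 = 33280.50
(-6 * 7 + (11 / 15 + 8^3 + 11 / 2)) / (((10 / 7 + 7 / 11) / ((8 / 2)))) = 2200198/2385 = 922.51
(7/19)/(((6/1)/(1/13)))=7/1482 = 0.00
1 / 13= 0.08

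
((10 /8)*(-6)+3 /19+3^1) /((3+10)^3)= -165/83486 = 0.00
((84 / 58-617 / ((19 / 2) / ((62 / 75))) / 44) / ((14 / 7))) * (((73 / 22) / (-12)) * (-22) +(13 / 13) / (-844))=725669/1046349 = 0.69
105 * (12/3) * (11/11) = 420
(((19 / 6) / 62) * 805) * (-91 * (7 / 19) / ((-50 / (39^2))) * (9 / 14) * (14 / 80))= 467967591/99200 = 4717.42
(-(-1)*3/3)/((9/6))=2/3 = 0.67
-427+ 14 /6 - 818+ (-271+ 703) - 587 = -1397.67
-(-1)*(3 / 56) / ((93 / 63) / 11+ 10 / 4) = 99/4868 = 0.02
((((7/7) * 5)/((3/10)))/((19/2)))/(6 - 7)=-100/57 = -1.75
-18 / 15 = -6/5 = -1.20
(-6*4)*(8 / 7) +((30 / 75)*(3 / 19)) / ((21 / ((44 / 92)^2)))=-9648718/351785 = -27.43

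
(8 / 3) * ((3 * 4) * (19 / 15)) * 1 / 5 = 608/75 = 8.11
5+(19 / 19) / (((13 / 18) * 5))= 343/65 = 5.28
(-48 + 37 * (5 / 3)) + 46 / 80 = 1709/120 = 14.24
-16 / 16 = -1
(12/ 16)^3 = 27/64 = 0.42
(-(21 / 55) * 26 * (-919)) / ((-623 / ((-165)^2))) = -35482590/89 = -398680.79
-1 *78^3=-474552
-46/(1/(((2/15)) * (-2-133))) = 828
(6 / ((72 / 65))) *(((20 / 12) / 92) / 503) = 325/1665936 = 0.00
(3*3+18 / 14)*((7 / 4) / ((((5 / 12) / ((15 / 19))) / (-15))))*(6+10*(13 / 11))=-1905120/209 = -9115.41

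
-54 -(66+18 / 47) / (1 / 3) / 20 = -3006/47 = -63.96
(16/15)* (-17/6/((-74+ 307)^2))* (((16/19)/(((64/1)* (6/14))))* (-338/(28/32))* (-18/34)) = -5408/15472365 = 0.00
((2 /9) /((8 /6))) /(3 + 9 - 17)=-1/30 = -0.03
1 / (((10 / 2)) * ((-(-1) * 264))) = 1/1320 = 0.00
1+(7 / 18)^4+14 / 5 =2006549/524880 = 3.82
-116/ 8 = -29/2 = -14.50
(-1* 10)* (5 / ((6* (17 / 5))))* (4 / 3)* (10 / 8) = -625/153 = -4.08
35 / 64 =0.55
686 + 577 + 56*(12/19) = 24669/19 = 1298.37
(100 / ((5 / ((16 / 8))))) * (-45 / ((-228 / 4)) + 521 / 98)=227380/931 = 244.23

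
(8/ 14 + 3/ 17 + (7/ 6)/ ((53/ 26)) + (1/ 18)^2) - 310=-630770933/2043468 = -308.68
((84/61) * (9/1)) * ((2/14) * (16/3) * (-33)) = -311.61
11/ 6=1.83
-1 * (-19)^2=-361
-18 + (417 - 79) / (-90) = -979/45 = -21.76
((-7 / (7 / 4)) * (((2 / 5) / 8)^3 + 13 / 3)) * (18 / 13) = -312009/13000 = -24.00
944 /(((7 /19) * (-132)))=-4484/231 = -19.41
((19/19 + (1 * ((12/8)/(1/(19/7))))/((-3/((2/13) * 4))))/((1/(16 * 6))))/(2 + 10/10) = 480/91 = 5.27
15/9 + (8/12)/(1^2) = 7/3 = 2.33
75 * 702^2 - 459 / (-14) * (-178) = 258681249/7 = 36954464.14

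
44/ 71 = 0.62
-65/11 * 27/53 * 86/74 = -75465/21571 = -3.50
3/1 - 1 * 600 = -597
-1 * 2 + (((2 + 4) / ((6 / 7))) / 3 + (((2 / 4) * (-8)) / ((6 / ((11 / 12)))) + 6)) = 5.72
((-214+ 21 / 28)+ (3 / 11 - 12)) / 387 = -9899/17028 = -0.58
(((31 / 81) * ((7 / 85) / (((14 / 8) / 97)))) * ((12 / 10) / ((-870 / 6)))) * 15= -24056/110925 = -0.22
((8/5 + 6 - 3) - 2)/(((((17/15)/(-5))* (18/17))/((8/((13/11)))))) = -220/3 = -73.33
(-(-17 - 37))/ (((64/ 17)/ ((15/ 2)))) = 6885/64 = 107.58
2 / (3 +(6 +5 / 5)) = 0.20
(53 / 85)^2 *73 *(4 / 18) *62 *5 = 25427068/13005 = 1955.18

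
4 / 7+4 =32/7 = 4.57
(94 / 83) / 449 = 94/37267 = 0.00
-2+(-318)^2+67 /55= 5561777/55 = 101123.22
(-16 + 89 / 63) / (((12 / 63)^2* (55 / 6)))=-19299/440 = -43.86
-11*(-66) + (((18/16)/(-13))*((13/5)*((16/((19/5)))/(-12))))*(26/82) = 1131147/1558 = 726.03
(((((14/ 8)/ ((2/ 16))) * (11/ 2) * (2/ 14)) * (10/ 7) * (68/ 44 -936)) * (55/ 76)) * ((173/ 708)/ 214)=-25738075/2121168 = -12.13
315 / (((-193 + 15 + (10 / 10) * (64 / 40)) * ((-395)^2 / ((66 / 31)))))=-33/1354297 = 0.00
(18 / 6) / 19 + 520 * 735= 7261803/19 = 382200.16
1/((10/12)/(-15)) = -18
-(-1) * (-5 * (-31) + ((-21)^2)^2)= 194636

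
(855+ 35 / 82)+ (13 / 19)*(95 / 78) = 105320/123 = 856.26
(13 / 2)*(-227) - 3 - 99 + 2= -3151/2 = -1575.50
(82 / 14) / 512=41/3584 = 0.01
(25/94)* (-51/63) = -425/1974 = -0.22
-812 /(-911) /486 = 406/221373 = 0.00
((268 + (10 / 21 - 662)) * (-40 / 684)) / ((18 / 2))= 82640/32319 = 2.56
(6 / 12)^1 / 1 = 1/2 = 0.50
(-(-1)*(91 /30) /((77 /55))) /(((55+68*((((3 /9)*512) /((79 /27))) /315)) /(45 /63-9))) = -148915/560673 = -0.27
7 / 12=0.58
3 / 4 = 0.75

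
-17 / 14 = -1.21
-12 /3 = -4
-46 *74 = -3404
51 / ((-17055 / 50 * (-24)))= 85/13644 = 0.01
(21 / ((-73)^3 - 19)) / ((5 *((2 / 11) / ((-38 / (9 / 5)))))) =1463/1167108 = 0.00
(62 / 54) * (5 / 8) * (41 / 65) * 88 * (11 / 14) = 31.30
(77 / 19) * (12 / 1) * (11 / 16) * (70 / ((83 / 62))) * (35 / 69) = 32164825/36271 = 886.79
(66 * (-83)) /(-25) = 5478/25 = 219.12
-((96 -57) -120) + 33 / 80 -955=-69887/80 = -873.59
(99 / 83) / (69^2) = 11/43907 = 0.00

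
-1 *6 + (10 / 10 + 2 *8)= 11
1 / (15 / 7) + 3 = 52/15 = 3.47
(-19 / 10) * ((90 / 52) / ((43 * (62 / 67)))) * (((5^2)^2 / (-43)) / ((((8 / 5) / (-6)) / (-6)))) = 322228125/11922352 = 27.03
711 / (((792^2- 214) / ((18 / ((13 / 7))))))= 44793/4075825 = 0.01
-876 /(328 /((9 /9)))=-2.67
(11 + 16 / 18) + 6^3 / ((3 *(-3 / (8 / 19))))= 305/171 = 1.78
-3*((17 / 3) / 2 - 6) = 19/2 = 9.50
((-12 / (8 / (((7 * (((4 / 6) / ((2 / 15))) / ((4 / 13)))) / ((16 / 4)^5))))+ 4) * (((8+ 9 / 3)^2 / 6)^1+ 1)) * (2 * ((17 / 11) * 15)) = 3761.93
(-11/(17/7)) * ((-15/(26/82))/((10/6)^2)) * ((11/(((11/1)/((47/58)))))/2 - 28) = -272850039/128180 = -2128.65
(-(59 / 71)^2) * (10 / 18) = -0.38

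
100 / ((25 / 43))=172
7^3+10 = 353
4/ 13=0.31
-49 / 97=-0.51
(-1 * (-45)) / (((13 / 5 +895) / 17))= 75/88 = 0.85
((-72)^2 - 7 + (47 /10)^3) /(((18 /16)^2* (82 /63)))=147863044/46125 = 3205.70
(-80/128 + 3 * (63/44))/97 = 0.04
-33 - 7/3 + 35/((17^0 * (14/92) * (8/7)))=1991/12 = 165.92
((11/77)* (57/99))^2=0.01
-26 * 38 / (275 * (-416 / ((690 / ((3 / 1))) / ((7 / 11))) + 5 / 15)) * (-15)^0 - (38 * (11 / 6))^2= -677097167/139635 = -4849.05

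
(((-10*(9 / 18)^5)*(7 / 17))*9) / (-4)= 315/1088 = 0.29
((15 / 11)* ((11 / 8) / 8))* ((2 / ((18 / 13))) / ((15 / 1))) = 13/576 = 0.02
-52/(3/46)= -2392/3 = -797.33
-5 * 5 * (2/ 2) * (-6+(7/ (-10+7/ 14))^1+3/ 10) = 160.92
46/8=23/4 = 5.75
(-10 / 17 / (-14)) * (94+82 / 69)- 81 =-77.00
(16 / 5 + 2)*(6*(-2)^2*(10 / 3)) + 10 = 426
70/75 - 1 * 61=-901/15 = -60.07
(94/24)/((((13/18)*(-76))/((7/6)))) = -329/3952 = -0.08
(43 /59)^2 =1849/3481 = 0.53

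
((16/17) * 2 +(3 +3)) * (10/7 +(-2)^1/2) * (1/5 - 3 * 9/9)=-804/85 = -9.46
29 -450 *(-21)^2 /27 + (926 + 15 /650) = -831347/130 = -6394.98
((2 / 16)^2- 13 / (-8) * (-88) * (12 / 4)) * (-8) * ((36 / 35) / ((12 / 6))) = 49419/28 = 1764.96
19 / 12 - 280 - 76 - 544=-10781/12 = -898.42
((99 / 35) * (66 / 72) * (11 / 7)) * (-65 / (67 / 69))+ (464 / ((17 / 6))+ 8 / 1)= -22543817/223244 = -100.98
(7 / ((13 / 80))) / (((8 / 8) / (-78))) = -3360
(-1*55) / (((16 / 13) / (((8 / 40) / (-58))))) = 143/928 = 0.15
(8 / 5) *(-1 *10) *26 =-416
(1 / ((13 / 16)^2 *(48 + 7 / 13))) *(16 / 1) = 4096/8203 = 0.50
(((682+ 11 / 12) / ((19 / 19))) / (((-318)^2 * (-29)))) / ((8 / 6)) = -8195/46921536 = 0.00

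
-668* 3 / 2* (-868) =869736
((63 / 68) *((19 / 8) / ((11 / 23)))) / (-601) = -0.01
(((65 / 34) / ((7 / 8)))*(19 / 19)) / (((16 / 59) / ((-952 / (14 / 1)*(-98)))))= 53690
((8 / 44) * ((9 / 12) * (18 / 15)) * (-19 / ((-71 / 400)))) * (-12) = -164160/781 = -210.19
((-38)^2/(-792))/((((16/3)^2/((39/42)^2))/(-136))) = 1037153/137984 = 7.52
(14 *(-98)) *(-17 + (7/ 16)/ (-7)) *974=45602193/2 = 22801096.50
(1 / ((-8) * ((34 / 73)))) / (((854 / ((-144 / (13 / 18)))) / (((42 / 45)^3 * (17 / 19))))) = 85848/1883375 = 0.05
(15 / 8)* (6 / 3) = 15/4 = 3.75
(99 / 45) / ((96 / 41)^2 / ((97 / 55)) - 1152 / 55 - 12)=-19729897/267580884 = -0.07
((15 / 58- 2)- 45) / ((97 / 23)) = -62353/5626 = -11.08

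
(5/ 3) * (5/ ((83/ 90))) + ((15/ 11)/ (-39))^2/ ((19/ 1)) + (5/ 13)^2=296170750/32248073 = 9.18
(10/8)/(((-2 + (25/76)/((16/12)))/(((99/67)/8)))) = -9405/71422 = -0.13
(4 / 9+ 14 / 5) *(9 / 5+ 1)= 2044/225 = 9.08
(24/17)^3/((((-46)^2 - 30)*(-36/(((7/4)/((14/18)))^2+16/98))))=-2892/14769923 = 0.00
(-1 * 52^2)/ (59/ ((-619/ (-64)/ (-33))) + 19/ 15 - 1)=482820/35897 = 13.45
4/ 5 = 0.80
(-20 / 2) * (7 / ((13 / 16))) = -1120/13 = -86.15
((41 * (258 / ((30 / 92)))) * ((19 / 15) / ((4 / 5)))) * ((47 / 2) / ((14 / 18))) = 108630771/70 = 1551868.16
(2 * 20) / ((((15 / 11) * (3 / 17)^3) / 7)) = 37363.06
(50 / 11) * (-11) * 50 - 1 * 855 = -3355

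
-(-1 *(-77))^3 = -456533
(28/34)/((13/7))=98/221 = 0.44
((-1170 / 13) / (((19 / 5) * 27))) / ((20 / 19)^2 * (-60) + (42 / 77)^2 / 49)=2816275/213424506 = 0.01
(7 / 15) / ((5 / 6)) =14/25 = 0.56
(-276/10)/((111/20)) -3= -7.97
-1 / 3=-0.33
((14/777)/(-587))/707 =-2/46065999 = 0.00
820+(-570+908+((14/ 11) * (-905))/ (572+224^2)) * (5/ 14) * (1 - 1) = 820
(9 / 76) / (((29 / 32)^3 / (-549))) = -40476672/463391 = -87.35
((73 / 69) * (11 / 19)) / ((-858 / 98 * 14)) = -511/102258 = 0.00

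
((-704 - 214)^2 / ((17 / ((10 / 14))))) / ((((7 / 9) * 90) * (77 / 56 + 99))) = 198288/39347 = 5.04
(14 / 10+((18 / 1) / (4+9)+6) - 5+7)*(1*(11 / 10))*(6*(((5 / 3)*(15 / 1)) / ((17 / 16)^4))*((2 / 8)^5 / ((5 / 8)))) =11844096/5428865 = 2.18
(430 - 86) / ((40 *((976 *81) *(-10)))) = -43/3952800 = 0.00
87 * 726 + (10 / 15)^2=63162.44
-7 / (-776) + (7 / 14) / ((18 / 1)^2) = 83/7857 = 0.01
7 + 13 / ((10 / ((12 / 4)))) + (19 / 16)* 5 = 1347/80 = 16.84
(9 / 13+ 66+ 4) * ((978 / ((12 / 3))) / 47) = 449391/1222 = 367.75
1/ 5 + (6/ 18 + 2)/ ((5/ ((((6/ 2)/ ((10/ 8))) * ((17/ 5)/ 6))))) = 313/375 = 0.83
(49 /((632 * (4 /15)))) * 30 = 8.72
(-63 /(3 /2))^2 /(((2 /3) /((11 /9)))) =3234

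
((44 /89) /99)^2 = 16/641601 = 0.00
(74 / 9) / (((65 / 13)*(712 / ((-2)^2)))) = 37/4005 = 0.01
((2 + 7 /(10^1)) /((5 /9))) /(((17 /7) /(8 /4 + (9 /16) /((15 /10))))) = 32319/6800 = 4.75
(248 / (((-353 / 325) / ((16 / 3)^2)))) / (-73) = 20633600/231921 = 88.97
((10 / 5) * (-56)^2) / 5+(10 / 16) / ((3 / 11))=150803/120 = 1256.69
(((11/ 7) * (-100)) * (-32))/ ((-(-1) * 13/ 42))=211200/13 = 16246.15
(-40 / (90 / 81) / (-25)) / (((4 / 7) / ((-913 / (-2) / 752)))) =57519/37600 = 1.53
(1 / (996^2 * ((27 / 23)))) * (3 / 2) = 23/17856288 = 0.00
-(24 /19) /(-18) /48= 1/684 = 0.00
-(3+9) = -12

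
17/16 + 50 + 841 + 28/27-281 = 264427/432 = 612.10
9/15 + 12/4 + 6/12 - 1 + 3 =61/10 = 6.10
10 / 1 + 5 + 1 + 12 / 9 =52/3 = 17.33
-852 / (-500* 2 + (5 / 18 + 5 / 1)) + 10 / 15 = 81818/53715 = 1.52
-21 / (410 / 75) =-315/82 = -3.84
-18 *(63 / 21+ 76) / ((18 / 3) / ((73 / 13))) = -17301/13 = -1330.85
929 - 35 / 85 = 15786/17 = 928.59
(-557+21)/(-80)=67/10 = 6.70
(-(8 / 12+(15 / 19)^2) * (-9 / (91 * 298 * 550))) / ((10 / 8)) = 381/611849875 = 0.00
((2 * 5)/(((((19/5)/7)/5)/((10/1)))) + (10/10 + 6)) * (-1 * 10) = -176330/19 = -9280.53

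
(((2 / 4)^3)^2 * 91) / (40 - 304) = -91/16896 = -0.01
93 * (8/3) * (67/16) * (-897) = -1863069/2 = -931534.50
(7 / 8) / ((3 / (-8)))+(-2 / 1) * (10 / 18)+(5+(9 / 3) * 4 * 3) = 338/9 = 37.56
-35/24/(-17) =35/408 = 0.09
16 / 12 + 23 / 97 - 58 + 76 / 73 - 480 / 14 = -13334639/148701 = -89.67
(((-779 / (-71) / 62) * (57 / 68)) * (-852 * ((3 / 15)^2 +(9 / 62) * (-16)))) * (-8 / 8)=-235646721/816850 = -288.48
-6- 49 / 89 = -583/89 = -6.55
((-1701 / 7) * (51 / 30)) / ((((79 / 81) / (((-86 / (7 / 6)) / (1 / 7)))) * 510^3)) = 94041/57077500 = 0.00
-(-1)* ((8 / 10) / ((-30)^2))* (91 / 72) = 91/81000 = 0.00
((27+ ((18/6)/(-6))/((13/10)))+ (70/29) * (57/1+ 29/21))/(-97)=-189482/109707 = -1.73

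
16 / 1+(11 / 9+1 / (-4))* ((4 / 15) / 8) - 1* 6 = 2167/216 = 10.03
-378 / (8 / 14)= -1323/2 = -661.50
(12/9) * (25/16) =25/12 = 2.08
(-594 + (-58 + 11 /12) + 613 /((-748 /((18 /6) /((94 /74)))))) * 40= -688725860/26367 = -26120.75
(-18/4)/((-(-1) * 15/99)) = -297/10 = -29.70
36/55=0.65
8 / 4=2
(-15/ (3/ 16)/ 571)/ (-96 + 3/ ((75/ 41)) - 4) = 2000/1404089 = 0.00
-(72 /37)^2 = -5184/1369 = -3.79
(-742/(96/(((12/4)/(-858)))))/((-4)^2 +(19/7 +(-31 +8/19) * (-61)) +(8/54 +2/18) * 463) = 8379/621352160 = 0.00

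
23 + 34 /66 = 776/33 = 23.52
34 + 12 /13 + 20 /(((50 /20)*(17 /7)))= 38.22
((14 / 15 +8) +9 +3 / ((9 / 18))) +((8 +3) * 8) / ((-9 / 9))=-961/15 = -64.07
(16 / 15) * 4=64/15 = 4.27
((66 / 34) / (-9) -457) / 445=-262/255 = -1.03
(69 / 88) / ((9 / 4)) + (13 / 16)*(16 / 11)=101/66 = 1.53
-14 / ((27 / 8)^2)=-896/729 = -1.23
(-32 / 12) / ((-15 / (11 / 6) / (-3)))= -44/45 = -0.98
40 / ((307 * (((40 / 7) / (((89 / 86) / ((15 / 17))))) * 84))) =1513/4752360 = 0.00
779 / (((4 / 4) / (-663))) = -516477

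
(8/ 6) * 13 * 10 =520/3 = 173.33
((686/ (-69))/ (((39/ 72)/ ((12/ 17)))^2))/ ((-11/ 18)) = 341397504/12356773 = 27.63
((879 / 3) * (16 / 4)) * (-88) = -103136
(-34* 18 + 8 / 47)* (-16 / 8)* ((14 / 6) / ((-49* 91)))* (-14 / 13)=0.69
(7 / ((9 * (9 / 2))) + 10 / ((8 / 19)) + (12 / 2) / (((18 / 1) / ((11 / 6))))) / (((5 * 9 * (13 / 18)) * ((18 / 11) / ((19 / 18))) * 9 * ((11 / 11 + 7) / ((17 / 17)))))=1661341/245643840 = 0.01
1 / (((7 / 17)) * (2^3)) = 17/56 = 0.30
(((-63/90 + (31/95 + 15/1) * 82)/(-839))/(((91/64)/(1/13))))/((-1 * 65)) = 1090976/875559425 = 0.00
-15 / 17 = -0.88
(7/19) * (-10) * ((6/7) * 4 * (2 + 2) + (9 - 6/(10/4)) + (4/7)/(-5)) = -1414/19 = -74.42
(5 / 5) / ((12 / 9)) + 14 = 59/4 = 14.75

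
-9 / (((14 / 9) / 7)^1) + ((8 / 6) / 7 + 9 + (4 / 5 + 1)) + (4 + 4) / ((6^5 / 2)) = -250961/8505 = -29.51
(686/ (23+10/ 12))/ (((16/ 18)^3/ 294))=110270727/9152 = 12048.81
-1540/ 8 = -385/2 = -192.50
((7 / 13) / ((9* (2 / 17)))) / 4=119/936 = 0.13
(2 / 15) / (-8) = -1/60 = -0.02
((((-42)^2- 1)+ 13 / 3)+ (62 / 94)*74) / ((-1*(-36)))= 64019/1269 = 50.45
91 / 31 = 2.94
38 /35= 1.09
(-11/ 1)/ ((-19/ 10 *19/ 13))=3.96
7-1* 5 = 2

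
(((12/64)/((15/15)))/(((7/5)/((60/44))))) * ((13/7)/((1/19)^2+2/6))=243675/241472 = 1.01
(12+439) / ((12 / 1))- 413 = -4505/12 = -375.42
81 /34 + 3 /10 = 228/85 = 2.68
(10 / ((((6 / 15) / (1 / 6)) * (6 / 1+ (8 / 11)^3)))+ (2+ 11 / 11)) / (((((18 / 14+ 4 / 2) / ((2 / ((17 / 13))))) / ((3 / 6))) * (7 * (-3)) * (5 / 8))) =-4842214/74761155 = -0.06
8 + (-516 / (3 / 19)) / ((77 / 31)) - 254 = -120250/77 = -1561.69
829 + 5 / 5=830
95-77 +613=631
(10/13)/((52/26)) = 5/13 = 0.38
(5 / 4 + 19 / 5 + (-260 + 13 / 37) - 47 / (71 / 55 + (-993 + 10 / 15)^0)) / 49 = -12825839/2284380 = -5.61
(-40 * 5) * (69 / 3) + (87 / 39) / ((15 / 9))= -298913/65 = -4598.66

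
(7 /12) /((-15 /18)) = -0.70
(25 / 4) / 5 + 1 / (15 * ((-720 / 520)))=649/540 = 1.20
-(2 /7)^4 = -16/2401 = -0.01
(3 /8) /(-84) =-1/224 = 0.00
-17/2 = -8.50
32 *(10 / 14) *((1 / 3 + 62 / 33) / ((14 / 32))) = 186880/1617 = 115.57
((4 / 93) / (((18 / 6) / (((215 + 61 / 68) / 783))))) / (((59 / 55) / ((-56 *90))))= -452174800/24345819 = -18.57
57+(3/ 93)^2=54778/961 = 57.00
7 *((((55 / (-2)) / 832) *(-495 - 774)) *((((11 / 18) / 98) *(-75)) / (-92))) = 6397875/4286464 = 1.49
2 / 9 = 0.22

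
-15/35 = -3/7 = -0.43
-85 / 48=-1.77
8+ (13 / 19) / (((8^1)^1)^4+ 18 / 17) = 8.00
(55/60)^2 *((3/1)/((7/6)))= 121/56 = 2.16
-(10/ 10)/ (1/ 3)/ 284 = -3/284 = -0.01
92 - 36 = 56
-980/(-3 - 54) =980/57 = 17.19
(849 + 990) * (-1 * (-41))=75399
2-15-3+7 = -9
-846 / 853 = -0.99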